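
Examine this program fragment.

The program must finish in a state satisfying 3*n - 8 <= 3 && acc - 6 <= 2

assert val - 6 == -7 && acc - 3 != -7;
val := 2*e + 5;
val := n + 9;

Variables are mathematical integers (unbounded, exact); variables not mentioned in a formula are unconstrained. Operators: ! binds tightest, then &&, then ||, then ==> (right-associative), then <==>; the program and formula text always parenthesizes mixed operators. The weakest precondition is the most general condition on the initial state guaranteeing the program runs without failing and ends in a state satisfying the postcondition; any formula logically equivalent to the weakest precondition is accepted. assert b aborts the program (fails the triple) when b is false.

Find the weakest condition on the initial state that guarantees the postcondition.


Working backward. After the program, the postcondition 3*n - 8 <= 3 && acc - 6 <= 2 must hold; in canonical form it is 3*n <= 11 && acc <= 8.
Before val := n + 9: 3*n <= 11 && acc <= 8
Before val := 2*e + 5: 3*n <= 11 && acc <= 8
Before assert val - 6 == -7 && acc - 3 != -7: val == -1 && acc != -4 && 3*n <= 11 && acc <= 8
Answer: WP = val == -1 && acc != -4 && 3*n <= 11 && acc <= 8


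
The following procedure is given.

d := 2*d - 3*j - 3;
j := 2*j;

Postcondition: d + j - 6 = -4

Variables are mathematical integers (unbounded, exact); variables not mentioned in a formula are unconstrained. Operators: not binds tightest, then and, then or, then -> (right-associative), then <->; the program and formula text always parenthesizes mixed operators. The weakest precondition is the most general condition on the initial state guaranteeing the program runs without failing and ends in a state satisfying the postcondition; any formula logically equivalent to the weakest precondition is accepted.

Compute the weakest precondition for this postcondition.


Working backward. After the program, the postcondition d + j - 6 = -4 must hold; in canonical form it is d + j = 2.
Before j := 2*j: d + 2*j = 2
Before d := 2*d - 3*j - 3: 2*d = j + 5
Answer: WP = 2*d = j + 5


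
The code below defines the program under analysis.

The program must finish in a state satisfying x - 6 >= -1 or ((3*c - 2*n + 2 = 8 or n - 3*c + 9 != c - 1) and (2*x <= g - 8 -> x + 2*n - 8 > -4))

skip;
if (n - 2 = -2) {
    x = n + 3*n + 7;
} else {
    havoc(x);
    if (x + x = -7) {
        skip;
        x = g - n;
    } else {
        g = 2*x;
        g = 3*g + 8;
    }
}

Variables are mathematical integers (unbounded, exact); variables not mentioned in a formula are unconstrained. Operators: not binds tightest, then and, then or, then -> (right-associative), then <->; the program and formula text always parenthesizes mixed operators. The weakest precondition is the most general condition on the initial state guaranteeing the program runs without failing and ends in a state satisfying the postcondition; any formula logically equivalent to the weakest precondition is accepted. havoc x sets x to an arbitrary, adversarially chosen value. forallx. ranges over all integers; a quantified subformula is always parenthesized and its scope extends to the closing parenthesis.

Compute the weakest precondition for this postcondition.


Working backward. After the program, the postcondition x - 6 >= -1 or ((3*c - 2*n + 2 = 8 or n - 3*c + 9 != c - 1) and (2*x <= g - 8 -> x + 2*n - 8 > -4)) must hold; in canonical form it is x >= 5 or ((3*c = 2*n + 6 or n != 4*c - 10) and (2*x <= g - 8 -> 2*n + x > 4)).
Then branch requires 4*n >= -2 or ((3*c = 2*n + 6 or n != 4*c - 10) and (8*n <= g - 22 -> 6*n > -3)); else branch requires forall x_1. ((2*x_1 = -7 -> (g >= n + 5 or ((3*c = 2*n + 6 or n != 4*c - 10) and (g <= 2*n - 8 -> g + n > 4)))) and ((not (2*x_1 = -7)) -> (x_1 >= 5 or ((3*c = 2*n + 6 or n != 4*c - 10) and (4*x_1 >= 0 -> 2*n + x_1 > 4))))).
Before the if: (n = 0 -> (4*n >= -2 or ((3*c = 2*n + 6 or n != 4*c - 10) and (8*n <= g - 22 -> 6*n > -3)))) and ((not (n = 0)) -> (forall x_1. ((2*x_1 = -7 -> (g >= n + 5 or ((3*c = 2*n + 6 or n != 4*c - 10) and (g <= 2*n - 8 -> g + n > 4)))) and ((not (2*x_1 = -7)) -> (x_1 >= 5 or ((3*c = 2*n + 6 or n != 4*c - 10) and (4*x_1 >= 0 -> 2*n + x_1 > 4)))))))
Before skip: (n = 0 -> (4*n >= -2 or ((3*c = 2*n + 6 or n != 4*c - 10) and (8*n <= g - 22 -> 6*n > -3)))) and ((not (n = 0)) -> (forall x_1. ((2*x_1 = -7 -> (g >= n + 5 or ((3*c = 2*n + 6 or n != 4*c - 10) and (g <= 2*n - 8 -> g + n > 4)))) and ((not (2*x_1 = -7)) -> (x_1 >= 5 or ((3*c = 2*n + 6 or n != 4*c - 10) and (4*x_1 >= 0 -> 2*n + x_1 > 4)))))))
Answer: WP = (n = 0 -> (4*n >= -2 or ((3*c = 2*n + 6 or n != 4*c - 10) and (8*n <= g - 22 -> 6*n > -3)))) and ((not (n = 0)) -> (forall x_1. ((2*x_1 = -7 -> (g >= n + 5 or ((3*c = 2*n + 6 or n != 4*c - 10) and (g <= 2*n - 8 -> g + n > 4)))) and ((not (2*x_1 = -7)) -> (x_1 >= 5 or ((3*c = 2*n + 6 or n != 4*c - 10) and (4*x_1 >= 0 -> 2*n + x_1 > 4)))))))


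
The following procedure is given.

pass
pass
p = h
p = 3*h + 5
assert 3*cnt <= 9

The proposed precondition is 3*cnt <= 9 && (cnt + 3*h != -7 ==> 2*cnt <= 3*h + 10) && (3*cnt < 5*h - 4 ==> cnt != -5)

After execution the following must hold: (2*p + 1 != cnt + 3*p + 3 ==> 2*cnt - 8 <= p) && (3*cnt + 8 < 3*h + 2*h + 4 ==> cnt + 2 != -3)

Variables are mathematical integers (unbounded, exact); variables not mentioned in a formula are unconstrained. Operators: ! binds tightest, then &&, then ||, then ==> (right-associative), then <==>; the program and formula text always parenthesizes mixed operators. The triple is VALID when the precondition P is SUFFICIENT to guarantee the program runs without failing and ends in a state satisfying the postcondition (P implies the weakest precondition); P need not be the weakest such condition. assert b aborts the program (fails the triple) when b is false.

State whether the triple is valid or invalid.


Working backward. After the program, the postcondition (2*p + 1 != cnt + 3*p + 3 ==> 2*cnt - 8 <= p) && (3*cnt + 8 < 3*h + 2*h + 4 ==> cnt + 2 != -3) must hold; in canonical form it is (cnt + p != -2 ==> 2*cnt <= p + 8) && (3*cnt < 5*h - 4 ==> cnt != -5).
Before assert 3*cnt <= 9: 3*cnt <= 9 && (cnt + p != -2 ==> 2*cnt <= p + 8) && (3*cnt < 5*h - 4 ==> cnt != -5)
Before p := 3*h + 5: 3*cnt <= 9 && (cnt + 3*h != -7 ==> 2*cnt <= 3*h + 13) && (3*cnt < 5*h - 4 ==> cnt != -5)
Before p := h: 3*cnt <= 9 && (cnt + 3*h != -7 ==> 2*cnt <= 3*h + 13) && (3*cnt < 5*h - 4 ==> cnt != -5)
Before skip: 3*cnt <= 9 && (cnt + 3*h != -7 ==> 2*cnt <= 3*h + 13) && (3*cnt < 5*h - 4 ==> cnt != -5)
Before skip: 3*cnt <= 9 && (cnt + 3*h != -7 ==> 2*cnt <= 3*h + 13) && (3*cnt < 5*h - 4 ==> cnt != -5)
The weakest precondition is 3*cnt <= 9 && (cnt + 3*h != -7 ==> 2*cnt <= 3*h + 13) && (3*cnt < 5*h - 4 ==> cnt != -5).
Check whether 3*cnt <= 9 && (cnt + 3*h != -7 ==> 2*cnt <= 3*h + 10) && (3*cnt < 5*h - 4 ==> cnt != -5) implies it.
Every state satisfying the precondition satisfies the weakest precondition: the implication holds.
Answer: valid


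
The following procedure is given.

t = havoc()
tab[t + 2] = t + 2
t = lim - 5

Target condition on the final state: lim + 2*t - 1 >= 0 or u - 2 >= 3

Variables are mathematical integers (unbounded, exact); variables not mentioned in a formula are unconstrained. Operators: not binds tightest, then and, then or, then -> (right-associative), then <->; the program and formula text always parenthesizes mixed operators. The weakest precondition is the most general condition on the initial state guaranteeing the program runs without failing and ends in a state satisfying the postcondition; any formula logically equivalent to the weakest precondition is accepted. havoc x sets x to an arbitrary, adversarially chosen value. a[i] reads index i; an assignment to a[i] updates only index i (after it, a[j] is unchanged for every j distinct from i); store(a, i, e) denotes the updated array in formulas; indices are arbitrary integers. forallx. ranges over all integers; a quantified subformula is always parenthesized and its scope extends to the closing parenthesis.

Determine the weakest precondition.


Working backward. After the program, the postcondition lim + 2*t - 1 >= 0 or u - 2 >= 3 must hold; in canonical form it is lim + 2*t >= 1 or u >= 5.
Before t := lim - 5: 3*lim >= 11 or u >= 5
Before tab[t + 2] := t + 2: 3*lim >= 11 or u >= 5
Before havoc t: 3*lim >= 11 or u >= 5
Answer: WP = 3*lim >= 11 or u >= 5


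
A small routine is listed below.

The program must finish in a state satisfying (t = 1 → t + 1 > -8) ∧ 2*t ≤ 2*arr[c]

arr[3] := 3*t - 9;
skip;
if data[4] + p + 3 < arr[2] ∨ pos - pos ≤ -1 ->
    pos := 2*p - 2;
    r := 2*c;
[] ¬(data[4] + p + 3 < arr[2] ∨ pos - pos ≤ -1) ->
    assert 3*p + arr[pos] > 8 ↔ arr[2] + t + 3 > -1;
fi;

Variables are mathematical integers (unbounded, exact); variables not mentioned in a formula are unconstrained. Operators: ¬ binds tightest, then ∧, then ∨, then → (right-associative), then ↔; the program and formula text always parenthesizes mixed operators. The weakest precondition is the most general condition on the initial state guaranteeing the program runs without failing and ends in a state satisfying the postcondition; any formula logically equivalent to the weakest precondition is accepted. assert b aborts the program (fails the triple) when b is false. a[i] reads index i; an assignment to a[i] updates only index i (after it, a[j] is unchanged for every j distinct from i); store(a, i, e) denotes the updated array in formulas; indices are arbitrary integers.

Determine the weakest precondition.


Working backward. After the program, the postcondition (t = 1 → t + 1 > -8) ∧ 2*t ≤ 2*arr[c] must hold; in canonical form it is (t = 1 → t > -9) ∧ 2*t ≤ 2*arr[c].
Then branch requires (t = 1 → t > -9) ∧ 2*t ≤ 2*arr[c]; else branch requires (arr[pos] + 3*p > 8 ↔ arr[2] + t > -4) ∧ (t = 1 → t > -9) ∧ 2*t ≤ 2*arr[c].
Before the if: (data[4] + p < arr[2] - 3 → ((t = 1 → t > -9) ∧ 2*t ≤ 2*arr[c])) ∧ ((¬(data[4] + p < arr[2] - 3)) → ((arr[pos] + 3*p > 8 ↔ arr[2] + t > -4) ∧ (t = 1 → t > -9) ∧ 2*t ≤ 2*arr[c]))
Before skip: (data[4] + p < arr[2] - 3 → ((t = 1 → t > -9) ∧ 2*t ≤ 2*arr[c])) ∧ ((¬(data[4] + p < arr[2] - 3)) → ((arr[pos] + 3*p > 8 ↔ arr[2] + t > -4) ∧ (t = 1 → t > -9) ∧ 2*t ≤ 2*arr[c]))
Before arr[3] := 3*t - 9: (data[4] + p < arr[2] - 3 → ((t = 1 → t > -9) ∧ 2*t ≤ 2*store(arr, 3, 3*t - 9)[c])) ∧ ((¬(data[4] + p < arr[2] - 3)) → ((store(arr, 3, 3*t - 9)[pos] + 3*p > 8 ↔ arr[2] + t > -4) ∧ (t = 1 → t > -9) ∧ 2*t ≤ 2*store(arr, 3, 3*t - 9)[c]))
Answer: WP = (data[4] + p < arr[2] - 3 → ((t = 1 → t > -9) ∧ 2*t ≤ 2*store(arr, 3, 3*t - 9)[c])) ∧ ((¬(data[4] + p < arr[2] - 3)) → ((store(arr, 3, 3*t - 9)[pos] + 3*p > 8 ↔ arr[2] + t > -4) ∧ (t = 1 → t > -9) ∧ 2*t ≤ 2*store(arr, 3, 3*t - 9)[c]))


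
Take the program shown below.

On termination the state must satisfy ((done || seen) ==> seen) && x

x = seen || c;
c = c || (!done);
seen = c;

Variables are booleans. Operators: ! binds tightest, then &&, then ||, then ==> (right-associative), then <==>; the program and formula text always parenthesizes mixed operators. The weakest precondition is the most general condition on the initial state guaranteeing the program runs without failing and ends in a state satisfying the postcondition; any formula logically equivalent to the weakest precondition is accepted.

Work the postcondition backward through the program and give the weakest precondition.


Working backward. After the program, ((done || seen) ==> seen) && x must hold.
Before seen := c: ((done || c) ==> c) && x
Before c := c || (!done): (c || (!done)) && x
Before x := seen || c: (c || (!done)) && (seen || c)
Answer: WP = (c || (!done)) && (seen || c)


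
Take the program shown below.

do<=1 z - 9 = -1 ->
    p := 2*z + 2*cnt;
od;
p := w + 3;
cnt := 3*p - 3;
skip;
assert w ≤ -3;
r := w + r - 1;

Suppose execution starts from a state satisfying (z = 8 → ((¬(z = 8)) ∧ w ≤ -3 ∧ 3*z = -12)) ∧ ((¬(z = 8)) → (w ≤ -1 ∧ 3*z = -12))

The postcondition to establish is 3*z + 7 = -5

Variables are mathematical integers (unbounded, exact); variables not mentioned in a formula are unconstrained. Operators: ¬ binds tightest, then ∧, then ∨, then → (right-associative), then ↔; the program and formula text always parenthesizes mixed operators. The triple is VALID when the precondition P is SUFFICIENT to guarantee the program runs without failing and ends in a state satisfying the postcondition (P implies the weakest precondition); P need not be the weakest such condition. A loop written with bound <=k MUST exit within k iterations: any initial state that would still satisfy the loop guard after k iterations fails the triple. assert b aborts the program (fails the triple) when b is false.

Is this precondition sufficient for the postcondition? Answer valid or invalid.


Working backward. After the program, the postcondition 3*z + 7 = -5 must hold; in canonical form it is 3*z = -12.
Before r := w + r - 1: 3*z = -12
Before assert w ≤ -3: w ≤ -3 ∧ 3*z = -12
Before skip: w ≤ -3 ∧ 3*z = -12
Before cnt := 3*p - 3: w ≤ -3 ∧ 3*z = -12
Before p := w + 3: w ≤ -3 ∧ 3*z = -12
Before the loop (bound <=1), unroll the exhaustion recursion (WP_0 = exit-now case; WP_j = one more guarded iteration, up to j = 1):
  WP_0: (¬(z = 8)) ∧ w ≤ -3 ∧ 3*z = -12
  WP_1: (z = 8 → ((¬(z = 8)) ∧ w ≤ -3 ∧ 3*z = -12)) ∧ ((¬(z = 8)) → (w ≤ -3 ∧ 3*z = -12))
So before the loop: (z = 8 → ((¬(z = 8)) ∧ w ≤ -3 ∧ 3*z = -12)) ∧ ((¬(z = 8)) → (w ≤ -3 ∧ 3*z = -12))
The weakest precondition is (z = 8 → ((¬(z = 8)) ∧ w ≤ -3 ∧ 3*z = -12)) ∧ ((¬(z = 8)) → (w ≤ -3 ∧ 3*z = -12)).
Check whether (z = 8 → ((¬(z = 8)) ∧ w ≤ -3 ∧ 3*z = -12)) ∧ ((¬(z = 8)) → (w ≤ -1 ∧ 3*z = -12)) implies it.
Countermodel: at the initial state w = -2, z = -4, the precondition holds but the weakest precondition fails.
Answer: invalid


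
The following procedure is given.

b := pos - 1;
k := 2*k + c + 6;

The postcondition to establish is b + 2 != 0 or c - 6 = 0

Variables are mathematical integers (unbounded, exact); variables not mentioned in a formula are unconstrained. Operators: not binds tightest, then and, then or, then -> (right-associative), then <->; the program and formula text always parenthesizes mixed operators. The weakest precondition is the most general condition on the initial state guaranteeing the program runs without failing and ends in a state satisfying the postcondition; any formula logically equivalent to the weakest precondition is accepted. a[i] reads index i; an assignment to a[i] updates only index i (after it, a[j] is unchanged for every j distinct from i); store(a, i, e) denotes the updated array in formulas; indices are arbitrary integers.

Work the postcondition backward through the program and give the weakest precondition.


Working backward. After the program, the postcondition b + 2 != 0 or c - 6 = 0 must hold; in canonical form it is b != -2 or c = 6.
Before k := 2*k + c + 6: b != -2 or c = 6
Before b := pos - 1: pos != -1 or c = 6
Answer: WP = pos != -1 or c = 6


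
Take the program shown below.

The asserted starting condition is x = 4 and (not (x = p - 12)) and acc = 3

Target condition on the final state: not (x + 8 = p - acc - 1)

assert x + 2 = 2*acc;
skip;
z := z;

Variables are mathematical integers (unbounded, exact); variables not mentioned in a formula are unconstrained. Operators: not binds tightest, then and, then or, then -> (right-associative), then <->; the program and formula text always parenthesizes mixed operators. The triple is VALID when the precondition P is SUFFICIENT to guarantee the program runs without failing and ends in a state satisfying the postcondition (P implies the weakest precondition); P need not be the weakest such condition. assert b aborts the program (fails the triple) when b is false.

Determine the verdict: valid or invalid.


Working backward. After the program, the postcondition not (x + 8 = p - acc - 1) must hold; in canonical form it is not (acc + x = p - 9).
Before z := z: not (acc + x = p - 9)
Before skip: not (acc + x = p - 9)
Before assert x + 2 = 2*acc: x = 2*acc - 2 and (not (acc + x = p - 9))
The weakest precondition is x = 2*acc - 2 and (not (acc + x = p - 9)).
Check whether x = 4 and (not (x = p - 12)) and acc = 3 implies it.
Every state satisfying the precondition satisfies the weakest precondition: the implication holds.
Answer: valid


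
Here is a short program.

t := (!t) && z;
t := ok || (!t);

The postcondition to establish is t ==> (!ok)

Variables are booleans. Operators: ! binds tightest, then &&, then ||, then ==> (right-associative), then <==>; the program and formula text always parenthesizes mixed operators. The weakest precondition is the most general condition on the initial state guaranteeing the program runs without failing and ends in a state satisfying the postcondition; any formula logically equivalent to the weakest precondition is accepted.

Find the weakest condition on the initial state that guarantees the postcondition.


Working backward. After the program, t ==> (!ok) must hold.
Before t := ok || (!t): (ok || (!t)) ==> (!ok)
Before t := (!t) && z: (ok || (!((!t) && z))) ==> (!ok)
Answer: WP = (ok || (!((!t) && z))) ==> (!ok)


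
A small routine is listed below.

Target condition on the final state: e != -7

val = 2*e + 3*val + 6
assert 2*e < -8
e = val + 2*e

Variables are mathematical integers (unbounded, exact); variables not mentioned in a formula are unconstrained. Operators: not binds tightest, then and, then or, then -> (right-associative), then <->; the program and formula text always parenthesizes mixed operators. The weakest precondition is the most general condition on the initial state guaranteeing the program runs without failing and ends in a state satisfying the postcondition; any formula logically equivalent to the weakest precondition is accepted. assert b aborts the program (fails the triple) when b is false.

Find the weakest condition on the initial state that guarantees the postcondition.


Working backward. After the program, e != -7 must hold.
Before e := val + 2*e: 2*e + val != -7
Before assert 2*e < -8: 2*e < -8 and 2*e + val != -7
Before val := 2*e + 3*val + 6: 2*e < -8 and 4*e + 3*val != -13
Answer: WP = 2*e < -8 and 4*e + 3*val != -13


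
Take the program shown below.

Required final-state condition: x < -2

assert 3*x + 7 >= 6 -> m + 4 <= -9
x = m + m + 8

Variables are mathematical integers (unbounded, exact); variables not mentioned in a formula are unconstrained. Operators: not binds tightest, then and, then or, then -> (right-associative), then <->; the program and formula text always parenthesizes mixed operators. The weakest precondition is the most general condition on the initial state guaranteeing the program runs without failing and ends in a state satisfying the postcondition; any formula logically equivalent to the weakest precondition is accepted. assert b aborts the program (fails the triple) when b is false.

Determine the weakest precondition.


Working backward. After the program, x < -2 must hold.
Before x := m + m + 8: 2*m < -10
Before assert 3*x + 7 >= 6 -> m + 4 <= -9: (3*x >= -1 -> m <= -13) and 2*m < -10
Answer: WP = (3*x >= -1 -> m <= -13) and 2*m < -10


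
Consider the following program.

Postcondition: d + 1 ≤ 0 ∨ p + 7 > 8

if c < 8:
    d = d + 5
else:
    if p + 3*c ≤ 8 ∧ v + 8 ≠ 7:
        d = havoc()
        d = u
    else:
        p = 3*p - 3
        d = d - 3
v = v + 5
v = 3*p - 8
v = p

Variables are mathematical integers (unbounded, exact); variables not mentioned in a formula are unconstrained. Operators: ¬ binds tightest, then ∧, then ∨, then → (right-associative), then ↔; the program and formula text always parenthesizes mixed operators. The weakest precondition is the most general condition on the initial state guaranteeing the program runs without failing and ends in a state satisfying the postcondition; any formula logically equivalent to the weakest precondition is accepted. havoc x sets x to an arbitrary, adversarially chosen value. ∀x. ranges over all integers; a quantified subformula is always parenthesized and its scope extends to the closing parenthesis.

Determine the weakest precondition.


Working backward. After the program, the postcondition d + 1 ≤ 0 ∨ p + 7 > 8 must hold; in canonical form it is d ≤ -1 ∨ p > 1.
Before v := p: d ≤ -1 ∨ p > 1
Before v := 3*p - 8: d ≤ -1 ∨ p > 1
Before v := v + 5: d ≤ -1 ∨ p > 1
Then branch requires d ≤ -6 ∨ p > 1; else branch requires ((3*c + p ≤ 8 ∧ v ≠ -1) → (u ≤ -1 ∨ p > 1)) ∧ ((¬(3*c + p ≤ 8 ∧ v ≠ -1)) → (d ≤ 2 ∨ 3*p > 4)).
Before the if: (c < 8 → (d ≤ -6 ∨ p > 1)) ∧ ((¬(c < 8)) → (((3*c + p ≤ 8 ∧ v ≠ -1) → (u ≤ -1 ∨ p > 1)) ∧ ((¬(3*c + p ≤ 8 ∧ v ≠ -1)) → (d ≤ 2 ∨ 3*p > 4))))
Answer: WP = (c < 8 → (d ≤ -6 ∨ p > 1)) ∧ ((¬(c < 8)) → (((3*c + p ≤ 8 ∧ v ≠ -1) → (u ≤ -1 ∨ p > 1)) ∧ ((¬(3*c + p ≤ 8 ∧ v ≠ -1)) → (d ≤ 2 ∨ 3*p > 4))))


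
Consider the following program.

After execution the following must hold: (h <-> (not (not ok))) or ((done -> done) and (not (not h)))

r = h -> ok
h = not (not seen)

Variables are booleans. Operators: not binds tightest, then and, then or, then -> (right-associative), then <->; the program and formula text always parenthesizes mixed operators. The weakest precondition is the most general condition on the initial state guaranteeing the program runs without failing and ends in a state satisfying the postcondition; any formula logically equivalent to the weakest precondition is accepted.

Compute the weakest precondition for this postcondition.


Working backward. After the program, the postcondition (h <-> (not (not ok))) or ((done -> done) and (not (not h))) must hold; in canonical form it is (h <-> ok) or h.
Before h := not (not seen): (seen <-> ok) or seen
Before r := h -> ok: (seen <-> ok) or seen
Answer: WP = (seen <-> ok) or seen


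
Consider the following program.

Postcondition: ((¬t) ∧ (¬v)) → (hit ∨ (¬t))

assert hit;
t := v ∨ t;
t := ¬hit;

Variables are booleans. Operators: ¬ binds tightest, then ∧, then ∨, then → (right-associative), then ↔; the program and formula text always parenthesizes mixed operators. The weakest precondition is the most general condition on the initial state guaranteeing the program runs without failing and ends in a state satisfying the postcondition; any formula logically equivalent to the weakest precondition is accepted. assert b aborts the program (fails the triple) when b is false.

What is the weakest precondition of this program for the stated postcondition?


Working backward. After the program, ((¬t) ∧ (¬v)) → (hit ∨ (¬t)) must hold.
Before t := ¬hit: (hit ∧ (¬v)) → hit
Before t := v ∨ t: (hit ∧ (¬v)) → hit
Before assert hit: hit ∧ ((hit ∧ (¬v)) → hit)
Answer: WP = hit ∧ ((hit ∧ (¬v)) → hit)


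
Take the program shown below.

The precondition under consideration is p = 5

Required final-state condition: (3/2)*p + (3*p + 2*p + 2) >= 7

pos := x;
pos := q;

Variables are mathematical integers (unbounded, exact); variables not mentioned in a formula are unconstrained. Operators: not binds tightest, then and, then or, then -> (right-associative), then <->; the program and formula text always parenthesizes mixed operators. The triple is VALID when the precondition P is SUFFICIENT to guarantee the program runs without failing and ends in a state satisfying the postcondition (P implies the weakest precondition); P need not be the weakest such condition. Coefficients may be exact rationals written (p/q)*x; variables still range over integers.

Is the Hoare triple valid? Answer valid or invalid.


Working backward. After the program, the postcondition (3/2)*p + (3*p + 2*p + 2) >= 7 must hold; in canonical form it is (13/2)*p >= 5.
Before pos := q: (13/2)*p >= 5
Before pos := x: (13/2)*p >= 5
The weakest precondition is (13/2)*p >= 5.
Check whether p = 5 implies it.
Every state satisfying the precondition satisfies the weakest precondition: the implication holds.
Answer: valid


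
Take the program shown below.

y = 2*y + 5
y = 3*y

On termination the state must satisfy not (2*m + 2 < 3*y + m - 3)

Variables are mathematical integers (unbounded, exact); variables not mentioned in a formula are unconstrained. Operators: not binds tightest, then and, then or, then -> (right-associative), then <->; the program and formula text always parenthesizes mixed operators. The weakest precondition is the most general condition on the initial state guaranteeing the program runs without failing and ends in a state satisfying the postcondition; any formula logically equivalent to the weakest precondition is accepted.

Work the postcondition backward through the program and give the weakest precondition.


Working backward. After the program, the postcondition not (2*m + 2 < 3*y + m - 3) must hold; in canonical form it is not (m < 3*y - 5).
Before y := 3*y: not (m < 9*y - 5)
Before y := 2*y + 5: not (m < 18*y + 40)
Answer: WP = not (m < 18*y + 40)


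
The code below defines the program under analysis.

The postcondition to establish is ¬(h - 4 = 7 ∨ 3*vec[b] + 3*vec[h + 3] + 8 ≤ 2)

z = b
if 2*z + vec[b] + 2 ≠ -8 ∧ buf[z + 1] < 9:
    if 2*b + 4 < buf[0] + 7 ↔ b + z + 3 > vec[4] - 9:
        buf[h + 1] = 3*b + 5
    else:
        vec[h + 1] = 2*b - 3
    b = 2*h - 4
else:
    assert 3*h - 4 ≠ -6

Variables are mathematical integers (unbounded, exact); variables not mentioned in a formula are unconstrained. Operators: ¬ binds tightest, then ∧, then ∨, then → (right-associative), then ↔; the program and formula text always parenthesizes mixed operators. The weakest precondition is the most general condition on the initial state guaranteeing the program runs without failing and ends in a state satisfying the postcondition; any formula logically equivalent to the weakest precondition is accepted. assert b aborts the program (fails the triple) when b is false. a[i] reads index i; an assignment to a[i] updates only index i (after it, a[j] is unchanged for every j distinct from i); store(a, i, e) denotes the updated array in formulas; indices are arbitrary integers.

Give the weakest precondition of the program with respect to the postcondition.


Working backward. After the program, the postcondition ¬(h - 4 = 7 ∨ 3*vec[b] + 3*vec[h + 3] + 8 ≤ 2) must hold; in canonical form it is ¬(h = 11 ∨ 3*vec[h + 3] + 3*vec[b] ≤ -6).
Then branch requires ((2*b < buf[0] + 3 ↔ b + z > vec[4] - 12) → (¬(h = 11 ∨ 3*vec[h + 3] + 3*vec[2*h - 4] ≤ -6))) ∧ ((¬(2*b < buf[0] + 3 ↔ b + z > vec[4] - 12)) → (¬(h = 11 ∨ 3*store(vec, h + 1, 2*b - 3)[h + 3] + 3*store(vec, h + 1, 2*b - 3)[2*h - 4] ≤ -6))); else branch requires 3*h ≠ -2 ∧ (¬(h = 11 ∨ 3*vec[h + 3] + 3*vec[b] ≤ -6)).
Before the if: ((vec[b] + 2*z ≠ -10 ∧ buf[z + 1] < 9) → (((2*b < buf[0] + 3 ↔ b + z > vec[4] - 12) → (¬(h = 11 ∨ 3*vec[h + 3] + 3*vec[2*h - 4] ≤ -6))) ∧ ((¬(2*b < buf[0] + 3 ↔ b + z > vec[4] - 12)) → (¬(h = 11 ∨ 3*store(vec, h + 1, 2*b - 3)[h + 3] + 3*store(vec, h + 1, 2*b - 3)[2*h - 4] ≤ -6))))) ∧ ((¬(vec[b] + 2*z ≠ -10 ∧ buf[z + 1] < 9)) → (3*h ≠ -2 ∧ (¬(h = 11 ∨ 3*vec[h + 3] + 3*vec[b] ≤ -6))))
Before z := b: ((vec[b] + 2*b ≠ -10 ∧ buf[b + 1] < 9) → (((2*b < buf[0] + 3 ↔ 2*b > vec[4] - 12) → (¬(h = 11 ∨ 3*vec[h + 3] + 3*vec[2*h - 4] ≤ -6))) ∧ ((¬(2*b < buf[0] + 3 ↔ 2*b > vec[4] - 12)) → (¬(h = 11 ∨ 3*store(vec, h + 1, 2*b - 3)[h + 3] + 3*store(vec, h + 1, 2*b - 3)[2*h - 4] ≤ -6))))) ∧ ((¬(vec[b] + 2*b ≠ -10 ∧ buf[b + 1] < 9)) → (3*h ≠ -2 ∧ (¬(h = 11 ∨ 3*vec[h + 3] + 3*vec[b] ≤ -6))))
Answer: WP = ((vec[b] + 2*b ≠ -10 ∧ buf[b + 1] < 9) → (((2*b < buf[0] + 3 ↔ 2*b > vec[4] - 12) → (¬(h = 11 ∨ 3*vec[h + 3] + 3*vec[2*h - 4] ≤ -6))) ∧ ((¬(2*b < buf[0] + 3 ↔ 2*b > vec[4] - 12)) → (¬(h = 11 ∨ 3*store(vec, h + 1, 2*b - 3)[h + 3] + 3*store(vec, h + 1, 2*b - 3)[2*h - 4] ≤ -6))))) ∧ ((¬(vec[b] + 2*b ≠ -10 ∧ buf[b + 1] < 9)) → (3*h ≠ -2 ∧ (¬(h = 11 ∨ 3*vec[h + 3] + 3*vec[b] ≤ -6))))


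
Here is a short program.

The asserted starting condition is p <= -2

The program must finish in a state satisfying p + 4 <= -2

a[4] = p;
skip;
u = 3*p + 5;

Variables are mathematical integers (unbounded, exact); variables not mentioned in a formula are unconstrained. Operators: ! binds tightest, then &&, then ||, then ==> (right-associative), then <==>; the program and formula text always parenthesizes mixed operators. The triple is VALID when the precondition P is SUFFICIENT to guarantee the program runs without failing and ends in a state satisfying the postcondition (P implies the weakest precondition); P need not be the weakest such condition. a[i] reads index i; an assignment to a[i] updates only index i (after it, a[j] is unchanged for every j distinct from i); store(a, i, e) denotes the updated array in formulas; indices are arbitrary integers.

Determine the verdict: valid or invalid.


Working backward. After the program, the postcondition p + 4 <= -2 must hold; in canonical form it is p <= -6.
Before u := 3*p + 5: p <= -6
Before skip: p <= -6
Before a[4] := p: p <= -6
The weakest precondition is p <= -6.
Check whether p <= -2 implies it.
Countermodel: at the initial state p = -5, the precondition holds but the weakest precondition fails.
Answer: invalid


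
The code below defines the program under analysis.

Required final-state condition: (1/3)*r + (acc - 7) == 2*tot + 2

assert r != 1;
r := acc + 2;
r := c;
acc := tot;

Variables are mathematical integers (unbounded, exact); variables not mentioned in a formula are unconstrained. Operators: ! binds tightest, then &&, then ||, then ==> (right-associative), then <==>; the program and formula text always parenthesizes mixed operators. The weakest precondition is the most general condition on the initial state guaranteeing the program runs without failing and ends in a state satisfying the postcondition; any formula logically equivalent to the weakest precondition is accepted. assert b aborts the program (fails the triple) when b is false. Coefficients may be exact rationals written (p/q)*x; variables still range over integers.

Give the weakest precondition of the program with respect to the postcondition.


Working backward. After the program, the postcondition (1/3)*r + (acc - 7) == 2*tot + 2 must hold; in canonical form it is acc + (1/3)*r == 2*tot + 9.
Before acc := tot: (1/3)*r == tot + 9
Before r := c: (1/3)*c == tot + 9
Before r := acc + 2: (1/3)*c == tot + 9
Before assert r != 1: r != 1 && (1/3)*c == tot + 9
Answer: WP = r != 1 && (1/3)*c == tot + 9


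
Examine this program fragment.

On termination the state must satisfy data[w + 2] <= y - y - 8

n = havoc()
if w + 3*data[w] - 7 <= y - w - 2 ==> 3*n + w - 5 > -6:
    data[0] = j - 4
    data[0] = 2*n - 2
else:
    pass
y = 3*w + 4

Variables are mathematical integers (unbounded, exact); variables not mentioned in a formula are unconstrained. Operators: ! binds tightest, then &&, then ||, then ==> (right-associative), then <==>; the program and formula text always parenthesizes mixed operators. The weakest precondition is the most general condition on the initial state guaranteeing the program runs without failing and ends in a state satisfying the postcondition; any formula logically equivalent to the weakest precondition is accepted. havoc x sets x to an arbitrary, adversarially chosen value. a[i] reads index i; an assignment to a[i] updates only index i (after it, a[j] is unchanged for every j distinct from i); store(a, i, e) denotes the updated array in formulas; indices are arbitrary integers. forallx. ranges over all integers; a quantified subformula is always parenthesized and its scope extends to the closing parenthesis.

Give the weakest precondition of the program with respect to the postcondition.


Working backward. After the program, the postcondition data[w + 2] <= y - y - 8 must hold; in canonical form it is data[w + 2] <= -8.
Before y := 3*w + 4: data[w + 2] <= -8
Then branch requires store(store(data, 0, j - 4), 0, 2*n - 2)[w + 2] <= -8; else branch requires data[w + 2] <= -8.
Before the if: ((3*data[w] + 2*w <= y + 5 ==> 3*n + w > -1) ==> store(store(data, 0, j - 4), 0, 2*n - 2)[w + 2] <= -8) && ((!(3*data[w] + 2*w <= y + 5 ==> 3*n + w > -1)) ==> data[w + 2] <= -8)
Before havoc n: forall n_1. (((3*data[w] + 2*w <= y + 5 ==> 3*n_1 + w > -1) ==> store(store(data, 0, j - 4), 0, 2*n_1 - 2)[w + 2] <= -8) && ((!(3*data[w] + 2*w <= y + 5 ==> 3*n_1 + w > -1)) ==> data[w + 2] <= -8))
Answer: WP = forall n_1. (((3*data[w] + 2*w <= y + 5 ==> 3*n_1 + w > -1) ==> store(store(data, 0, j - 4), 0, 2*n_1 - 2)[w + 2] <= -8) && ((!(3*data[w] + 2*w <= y + 5 ==> 3*n_1 + w > -1)) ==> data[w + 2] <= -8))


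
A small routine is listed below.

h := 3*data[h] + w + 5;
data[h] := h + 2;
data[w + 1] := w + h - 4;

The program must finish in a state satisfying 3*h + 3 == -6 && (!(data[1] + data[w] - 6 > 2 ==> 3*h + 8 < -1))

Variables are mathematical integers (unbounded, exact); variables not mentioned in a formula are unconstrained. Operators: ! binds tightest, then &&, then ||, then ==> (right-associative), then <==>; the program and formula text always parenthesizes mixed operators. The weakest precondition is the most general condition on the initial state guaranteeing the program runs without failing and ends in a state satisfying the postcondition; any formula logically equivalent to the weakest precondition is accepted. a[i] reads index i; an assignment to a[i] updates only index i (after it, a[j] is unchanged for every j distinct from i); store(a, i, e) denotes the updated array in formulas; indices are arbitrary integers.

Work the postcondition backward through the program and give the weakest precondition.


Working backward. After the program, the postcondition 3*h + 3 == -6 && (!(data[1] + data[w] - 6 > 2 ==> 3*h + 8 < -1)) must hold; in canonical form it is 3*h == -9 && (!(data[1] + data[w] > 8 ==> 3*h < -9)).
Before data[w + 1] := w + h - 4: 3*h == -9 && (!(store(data, w + 1, h + w - 4)[1] + store(data, w + 1, h + w - 4)[w] > 8 ==> 3*h < -9))
Before data[h] := h + 2: 3*h == -9 && (!(store(store(data, h, h + 2), w + 1, h + w - 4)[1] + store(store(data, h, h + 2), w + 1, h + w - 4)[w] > 8 ==> 3*h < -9))
Before h := 3*data[h] + w + 5: 9*data[h] + 3*w == -24 && (!(store(store(data, 3*data[h] + w + 5, 3*data[h] + w + 7), w + 1, 3*data[h] + 2*w + 1)[1] + store(store(data, 3*data[h] + w + 5, 3*data[h] + w + 7), w + 1, 3*data[h] + 2*w + 1)[w] > 8 ==> 9*data[h] + 3*w < -24))
Answer: WP = 9*data[h] + 3*w == -24 && (!(store(store(data, 3*data[h] + w + 5, 3*data[h] + w + 7), w + 1, 3*data[h] + 2*w + 1)[1] + store(store(data, 3*data[h] + w + 5, 3*data[h] + w + 7), w + 1, 3*data[h] + 2*w + 1)[w] > 8 ==> 9*data[h] + 3*w < -24))


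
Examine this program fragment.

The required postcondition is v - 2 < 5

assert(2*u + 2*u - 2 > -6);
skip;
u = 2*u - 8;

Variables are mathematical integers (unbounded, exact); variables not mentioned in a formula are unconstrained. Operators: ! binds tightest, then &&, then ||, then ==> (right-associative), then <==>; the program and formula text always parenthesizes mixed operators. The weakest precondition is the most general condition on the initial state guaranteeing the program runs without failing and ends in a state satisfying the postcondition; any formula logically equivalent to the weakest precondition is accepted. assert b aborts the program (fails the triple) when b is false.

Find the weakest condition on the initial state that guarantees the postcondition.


Working backward. After the program, the postcondition v - 2 < 5 must hold; in canonical form it is v < 7.
Before u := 2*u - 8: v < 7
Before skip: v < 7
Before assert 2*u + 2*u - 2 > -6: 4*u > -4 && v < 7
Answer: WP = 4*u > -4 && v < 7


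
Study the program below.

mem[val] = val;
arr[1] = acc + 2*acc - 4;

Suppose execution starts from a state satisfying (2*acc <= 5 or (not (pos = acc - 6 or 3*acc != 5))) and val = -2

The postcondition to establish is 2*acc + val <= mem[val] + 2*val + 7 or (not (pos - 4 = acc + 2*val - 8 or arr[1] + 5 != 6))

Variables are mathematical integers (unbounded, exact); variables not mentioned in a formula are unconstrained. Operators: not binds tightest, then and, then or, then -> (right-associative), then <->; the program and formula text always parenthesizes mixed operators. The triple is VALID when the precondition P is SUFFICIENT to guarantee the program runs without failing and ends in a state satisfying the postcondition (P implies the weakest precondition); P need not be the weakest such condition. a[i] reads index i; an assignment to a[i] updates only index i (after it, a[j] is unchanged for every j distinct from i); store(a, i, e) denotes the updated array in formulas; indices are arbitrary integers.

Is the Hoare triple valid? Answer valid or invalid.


Working backward. After the program, the postcondition 2*acc + val <= mem[val] + 2*val + 7 or (not (pos - 4 = acc + 2*val - 8 or arr[1] + 5 != 6)) must hold; in canonical form it is 2*acc <= mem[val] + val + 7 or (not (pos = acc + 2*val - 4 or arr[1] != 1)).
Before arr[1] := acc + 2*acc - 4: 2*acc <= mem[val] + val + 7 or (not (pos = acc + 2*val - 4 or 3*acc != 5))
Before mem[val] := val: 2*acc <= store(mem, val, val)[val] + val + 7 or (not (pos = acc + 2*val - 4 or 3*acc != 5))
The weakest precondition is 2*acc <= store(mem, val, val)[val] + val + 7 or (not (pos = acc + 2*val - 4 or 3*acc != 5)).
Check whether (2*acc <= 5 or (not (pos = acc - 6 or 3*acc != 5))) and val = -2 implies it.
Countermodel: at the initial state acc = 2, mem = {[-2] = 0, elsewhere 0}, pos = 0, val = -2, the precondition holds but the weakest precondition fails.
Answer: invalid


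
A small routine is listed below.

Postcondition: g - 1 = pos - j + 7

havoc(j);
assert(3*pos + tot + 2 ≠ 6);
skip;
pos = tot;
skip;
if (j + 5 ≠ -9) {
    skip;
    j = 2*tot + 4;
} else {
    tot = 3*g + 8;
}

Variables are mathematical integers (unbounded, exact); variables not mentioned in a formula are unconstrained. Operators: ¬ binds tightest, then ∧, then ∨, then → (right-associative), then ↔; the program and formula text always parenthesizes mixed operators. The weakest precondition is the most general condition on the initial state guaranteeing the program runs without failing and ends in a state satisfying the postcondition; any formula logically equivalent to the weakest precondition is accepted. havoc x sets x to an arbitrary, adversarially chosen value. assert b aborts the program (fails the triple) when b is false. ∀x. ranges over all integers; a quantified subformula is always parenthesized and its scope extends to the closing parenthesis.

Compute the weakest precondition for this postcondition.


Working backward. After the program, the postcondition g - 1 = pos - j + 7 must hold; in canonical form it is g + j = pos + 8.
Then branch requires g + 2*tot = pos + 4; else branch requires g + j = pos + 8.
Before the if: (j ≠ -14 → g + 2*tot = pos + 4) ∧ ((¬(j ≠ -14)) → g + j = pos + 8)
Before skip: (j ≠ -14 → g + 2*tot = pos + 4) ∧ ((¬(j ≠ -14)) → g + j = pos + 8)
Before pos := tot: (j ≠ -14 → g + tot = 4) ∧ ((¬(j ≠ -14)) → g + j = tot + 8)
Before skip: (j ≠ -14 → g + tot = 4) ∧ ((¬(j ≠ -14)) → g + j = tot + 8)
Before assert 3*pos + tot + 2 ≠ 6: 3*pos + tot ≠ 4 ∧ (j ≠ -14 → g + tot = 4) ∧ ((¬(j ≠ -14)) → g + j = tot + 8)
Before havoc j: ∀j_1. (3*pos + tot ≠ 4 ∧ (j_1 ≠ -14 → g + tot = 4) ∧ ((¬(j_1 ≠ -14)) → g + j_1 = tot + 8))
Answer: WP = ∀j_1. (3*pos + tot ≠ 4 ∧ (j_1 ≠ -14 → g + tot = 4) ∧ ((¬(j_1 ≠ -14)) → g + j_1 = tot + 8))


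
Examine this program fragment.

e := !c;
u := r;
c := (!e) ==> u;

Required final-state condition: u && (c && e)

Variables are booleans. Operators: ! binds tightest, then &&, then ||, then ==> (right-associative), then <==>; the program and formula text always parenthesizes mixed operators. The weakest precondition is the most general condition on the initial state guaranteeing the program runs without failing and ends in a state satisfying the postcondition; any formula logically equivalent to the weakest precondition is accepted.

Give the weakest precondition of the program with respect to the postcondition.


Working backward. After the program, the postcondition u && (c && e) must hold; in canonical form it is u && c && e.
Before c := (!e) ==> u: u && ((!e) ==> u) && e
Before u := r: r && ((!e) ==> r) && e
Before e := !c: r && (c ==> r) && (!c)
Answer: WP = r && (c ==> r) && (!c)
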